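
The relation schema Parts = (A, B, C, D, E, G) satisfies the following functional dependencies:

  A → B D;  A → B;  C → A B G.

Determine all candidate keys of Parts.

CE

Attributes C, E never appear on any right-hand side, so every candidate key must contain {C, E}.
{C, E}⁺ = {A, B, C, D, E, G}, which is all of the schema, so {C, E} is the only candidate key.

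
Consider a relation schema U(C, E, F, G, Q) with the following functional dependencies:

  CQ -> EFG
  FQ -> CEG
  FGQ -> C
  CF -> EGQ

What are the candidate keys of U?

(C, F), (C, Q), (F, Q)

{C, F}⁺: CF→EGQ adds E, G, Q → {C, E, F, G, Q}. Minimal: {F}⁺ = {F}; {C}⁺ = {C} — none reach the full schema.
{C, Q}⁺: CQ→EFG adds E, F, G → {C, E, F, G, Q}. Minimal: {Q}⁺ = {Q}; {C}⁺ = {C} — none reach the full schema.
{F, Q}⁺: FQ→CEG adds C, E, G → {C, E, F, G, Q}. Minimal: {Q}⁺ = {Q}; {F}⁺ = {F} — none reach the full schema.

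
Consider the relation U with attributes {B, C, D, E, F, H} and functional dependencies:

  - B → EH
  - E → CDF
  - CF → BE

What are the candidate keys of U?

(B), (E), (C, F)

{B}⁺: B→EH adds E, H; E→CDF adds C, D, F → {B, C, D, E, F, H}.
{E}⁺: E→CDF adds C, D, F; CF→BE adds B; B→EH adds H → {B, C, D, E, F, H}.
{C, F}⁺: CF→BE adds B, E; B→EH adds H; E→CDF adds D → {B, C, D, E, F, H}. Minimal: {F}⁺ = {F}; {C}⁺ = {C} — none reach the full schema.
Any other superkey contains one of these as a subset, so there are no further candidate keys.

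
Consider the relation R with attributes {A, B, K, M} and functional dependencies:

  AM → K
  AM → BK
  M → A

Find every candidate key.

M

Attribute M never appears on the right-hand side of any dependency, so M must belong to every candidate key.
{M}⁺ = {A, B, K, M}, which is all of the schema, so {M} is the only candidate key.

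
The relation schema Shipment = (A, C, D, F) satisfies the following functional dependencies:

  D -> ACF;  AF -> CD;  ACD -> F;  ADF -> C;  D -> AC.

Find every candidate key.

(D), (A, F)

{D}⁺: D→ACF adds A, C, F → {A, C, D, F}.
{A, F}⁺: AF→CD adds C, D → {A, C, D, F}. Minimal: {F}⁺ = {F}; {A}⁺ = {A} — none reach the full schema.
Any other superkey contains one of these as a subset, so there are no further candidate keys.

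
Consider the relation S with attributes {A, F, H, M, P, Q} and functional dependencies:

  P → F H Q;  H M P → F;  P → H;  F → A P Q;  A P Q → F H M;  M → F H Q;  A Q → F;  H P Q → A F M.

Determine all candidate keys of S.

{F}, {M}, {P}, {A, Q}

{F}⁺: F→APQ adds A, P, Q; APQ→FHM adds H, M → {A, F, H, M, P, Q}.
{M}⁺: M→FHQ adds F, H, Q; F→APQ adds A, P → {A, F, H, M, P, Q}.
{P}⁺: P→FHQ adds F, H, Q; F→APQ adds A; APQ→FHM adds M → {A, F, H, M, P, Q}.
{A, Q}⁺: AQ→F adds F; F→APQ adds P; APQ→FHM adds H, M → {A, F, H, M, P, Q}. Minimal: {Q}⁺ = {Q}; {A}⁺ = {A} — none reach the full schema.
Any other superkey contains one of these as a subset, so there are no further candidate keys.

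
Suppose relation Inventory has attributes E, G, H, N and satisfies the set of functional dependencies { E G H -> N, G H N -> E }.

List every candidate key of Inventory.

Attributes G, H never appear on any right-hand side, so every candidate key must contain {G, H}.
{G, H}⁺ = {G, H}, which is not all of the schema, so we must add further attributes.
{E, G, H}⁺: EGH→N adds N → {E, G, H, N}. Minimal: {G, H}⁺ = {G, H}; {E, H}⁺ = {E, H}; {E, G}⁺ = {E, G} — none reach the full schema.
{G, H, N}⁺: GHN→E adds E → {E, G, H, N}. Minimal: {H, N}⁺ = {H, N}; {G, N}⁺ = {G, N}; {G, H}⁺ = {G, H} — none reach the full schema.

{E, G, H}, {G, H, N}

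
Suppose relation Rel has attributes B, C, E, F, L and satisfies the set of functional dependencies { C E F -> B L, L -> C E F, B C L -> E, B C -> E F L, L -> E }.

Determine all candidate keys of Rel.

(L), (B, C), (C, E, F)

{L}⁺: L→CEF adds C, E, F; CEF→BL adds B → {B, C, E, F, L}.
{B, C}⁺: BC→EFL adds E, F, L → {B, C, E, F, L}. Minimal: {C}⁺ = {C}; {B}⁺ = {B} — none reach the full schema.
{C, E, F}⁺: CEF→BL adds B, L → {B, C, E, F, L}. Minimal: {E, F}⁺ = {E, F}; {C, F}⁺ = {C, F}; {C, E}⁺ = {C, E} — none reach the full schema.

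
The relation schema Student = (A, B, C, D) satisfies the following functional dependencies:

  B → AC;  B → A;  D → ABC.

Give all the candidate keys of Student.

(D)

Attribute D never appears on the right-hand side of any dependency, so D must belong to every candidate key.
{D}⁺ = {A, B, C, D}, which is all of the schema, so {D} is the only candidate key.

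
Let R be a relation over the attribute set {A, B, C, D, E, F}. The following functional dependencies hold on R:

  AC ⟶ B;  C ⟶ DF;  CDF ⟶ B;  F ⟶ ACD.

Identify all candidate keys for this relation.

CE, EF

Attribute E never appears on the right-hand side of any dependency, so E must belong to every candidate key.
{E}⁺ = {E}, which is not all of the schema, so we must add further attributes.
{C, E}⁺: C→DF adds D, F; CDF→B adds B; F→ACD adds A → {A, B, C, D, E, F}. Minimal: {E}⁺ = {E}; {C}⁺ = {A, B, C, D, F} — none reach the full schema.
{E, F}⁺: F→ACD adds A, C, D; AC→B adds B → {A, B, C, D, E, F}. Minimal: {F}⁺ = {A, B, C, D, F}; {E}⁺ = {E} — none reach the full schema.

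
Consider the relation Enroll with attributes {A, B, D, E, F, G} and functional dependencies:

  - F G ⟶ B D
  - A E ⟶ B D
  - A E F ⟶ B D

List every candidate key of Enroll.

Attributes A, E, F, G never appear on any right-hand side, so every candidate key must contain {A, E, F, G}.
{A, E, F, G}⁺ = {A, B, D, E, F, G}, which is all of the schema, so {A, E, F, G} is the only candidate key.

{A, E, F, G}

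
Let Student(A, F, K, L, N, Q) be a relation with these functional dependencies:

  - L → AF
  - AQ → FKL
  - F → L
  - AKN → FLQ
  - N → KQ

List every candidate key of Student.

{A, N}, {F, N}, {L, N}

{A, N}⁺: N→KQ adds K, Q; AQ→FKL adds F, L → {A, F, K, L, N, Q}. Minimal: {N}⁺ = {K, N, Q}; {A}⁺ = {A} — none reach the full schema.
{F, N}⁺: F→L adds L; N→KQ adds K, Q; L→AF adds A → {A, F, K, L, N, Q}. Minimal: {N}⁺ = {K, N, Q}; {F}⁺ = {A, F, L} — none reach the full schema.
{L, N}⁺: L→AF adds A, F; N→KQ adds K, Q → {A, F, K, L, N, Q}. Minimal: {N}⁺ = {K, N, Q}; {L}⁺ = {A, F, L} — none reach the full schema.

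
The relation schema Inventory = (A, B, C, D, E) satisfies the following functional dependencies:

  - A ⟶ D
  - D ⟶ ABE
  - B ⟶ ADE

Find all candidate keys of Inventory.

Attribute C never appears on the right-hand side of any dependency, so C must belong to every candidate key.
{C}⁺ = {C}, which is not all of the schema, so we must add further attributes.
{A, C}⁺: A→D adds D; D→ABE adds B, E → {A, B, C, D, E}. Minimal: {C}⁺ = {C}; {A}⁺ = {A, B, D, E} — none reach the full schema.
{B, C}⁺: B→ADE adds A, D, E → {A, B, C, D, E}. Minimal: {C}⁺ = {C}; {B}⁺ = {A, B, D, E} — none reach the full schema.
{C, D}⁺: D→ABE adds A, B, E → {A, B, C, D, E}. Minimal: {D}⁺ = {A, B, D, E}; {C}⁺ = {C} — none reach the full schema.

{A, C}; {B, C}; {C, D}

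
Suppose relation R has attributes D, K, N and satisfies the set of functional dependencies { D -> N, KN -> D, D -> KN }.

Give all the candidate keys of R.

D; KN

{D}⁺: D→N adds N; D→KN adds K → {D, K, N}.
{K, N}⁺: KN→D adds D → {D, K, N}. Minimal: {N}⁺ = {N}; {K}⁺ = {K} — none reach the full schema.
Any other superkey contains one of these as a subset, so there are no further candidate keys.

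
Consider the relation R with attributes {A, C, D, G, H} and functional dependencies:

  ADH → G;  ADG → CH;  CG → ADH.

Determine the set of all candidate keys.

{C, G}⁺: CG→ADH adds A, D, H → {A, C, D, G, H}.
{A, D, G}⁺: ADG→CH adds C, H → {A, C, D, G, H}.
{A, D, H}⁺: ADH→G adds G; ADG→CH adds C → {A, C, D, G, H}.
Any other superkey contains one of these as a subset, so there are no further candidate keys.

{C, G}, {A, D, G}, {A, D, H}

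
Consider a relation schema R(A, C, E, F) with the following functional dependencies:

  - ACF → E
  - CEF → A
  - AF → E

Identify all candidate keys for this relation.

(A, C, F), (C, E, F)

Attributes C, F never appear on any right-hand side, so every candidate key must contain {C, F}.
{C, F}⁺ = {C, F}, which is not all of the schema, so we must add further attributes.
{A, C, F}⁺: ACF→E adds E → {A, C, E, F}. Minimal: {C, F}⁺ = {C, F}; {A, F}⁺ = {A, E, F}; {A, C}⁺ = {A, C} — none reach the full schema.
{C, E, F}⁺: CEF→A adds A → {A, C, E, F}. Minimal: {E, F}⁺ = {E, F}; {C, F}⁺ = {C, F}; {C, E}⁺ = {C, E} — none reach the full schema.
Any other superkey contains one of these as a subset, so there are no further candidate keys.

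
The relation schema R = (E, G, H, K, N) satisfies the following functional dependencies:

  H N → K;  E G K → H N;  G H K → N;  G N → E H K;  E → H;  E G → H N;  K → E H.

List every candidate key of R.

{E, G}; {G, K}; {G, N}

Attribute G never appears on the right-hand side of any dependency, so G must belong to every candidate key.
{G}⁺ = {G}, which is not all of the schema, so we must add further attributes.
{E, G}⁺: E→H adds H; EG→HN adds N; HN→K adds K → {E, G, H, K, N}. Minimal: {G}⁺ = {G}; {E}⁺ = {E, H} — none reach the full schema.
{G, K}⁺: K→EH adds E, H; EGK→HN adds N → {E, G, H, K, N}. Minimal: {K}⁺ = {E, H, K}; {G}⁺ = {G} — none reach the full schema.
{G, N}⁺: GN→EHK adds E, H, K → {E, G, H, K, N}. Minimal: {N}⁺ = {N}; {G}⁺ = {G} — none reach the full schema.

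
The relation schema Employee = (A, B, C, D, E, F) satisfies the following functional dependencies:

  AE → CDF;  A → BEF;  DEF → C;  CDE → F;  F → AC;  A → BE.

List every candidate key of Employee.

A, F, CDE

{A}⁺: A→BEF adds B, E, F; F→AC adds C; AE→CDF adds D → {A, B, C, D, E, F}.
{F}⁺: F→AC adds A, C; A→BE adds B, E; AE→CDF adds D → {A, B, C, D, E, F}.
{C, D, E}⁺: CDE→F adds F; F→AC adds A; A→BE adds B → {A, B, C, D, E, F}. Minimal: {D, E}⁺ = {D, E}; {C, E}⁺ = {C, E}; {C, D}⁺ = {C, D} — none reach the full schema.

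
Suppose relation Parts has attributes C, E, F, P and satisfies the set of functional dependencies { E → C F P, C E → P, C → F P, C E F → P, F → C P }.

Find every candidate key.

(E)

Attribute E never appears on the right-hand side of any dependency, so E must belong to every candidate key.
{E}⁺ = {C, E, F, P}, which is all of the schema, so {E} is the only candidate key.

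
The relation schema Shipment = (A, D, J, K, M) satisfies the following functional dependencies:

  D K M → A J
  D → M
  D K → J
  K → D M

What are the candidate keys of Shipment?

(K)

Attribute K never appears on the right-hand side of any dependency, so K must belong to every candidate key.
{K}⁺ = {A, D, J, K, M}, which is all of the schema, so {K} is the only candidate key.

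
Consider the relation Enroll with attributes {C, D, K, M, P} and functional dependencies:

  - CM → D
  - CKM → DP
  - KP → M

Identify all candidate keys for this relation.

{C, K, M}, {C, K, P}

Attributes C, K never appear on any right-hand side, so every candidate key must contain {C, K}.
{C, K}⁺ = {C, K}, which is not all of the schema, so we must add further attributes.
{C, K, M}⁺: CM→D adds D; CKM→DP adds P → {C, D, K, M, P}. Minimal: {K, M}⁺ = {K, M}; {C, M}⁺ = {C, D, M}; {C, K}⁺ = {C, K} — none reach the full schema.
{C, K, P}⁺: KP→M adds M; CM→D adds D → {C, D, K, M, P}. Minimal: {K, P}⁺ = {K, M, P}; {C, P}⁺ = {C, P}; {C, K}⁺ = {C, K} — none reach the full schema.
Any other superkey contains one of these as a subset, so there are no further candidate keys.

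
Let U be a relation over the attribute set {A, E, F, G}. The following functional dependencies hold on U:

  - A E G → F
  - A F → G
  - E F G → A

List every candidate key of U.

{A, E, F}⁺: AF→G adds G → {A, E, F, G}. Minimal: {E, F}⁺ = {E, F}; {A, F}⁺ = {A, F, G}; {A, E}⁺ = {A, E} — none reach the full schema.
{A, E, G}⁺: AEG→F adds F → {A, E, F, G}. Minimal: {E, G}⁺ = {E, G}; {A, G}⁺ = {A, G}; {A, E}⁺ = {A, E} — none reach the full schema.
{E, F, G}⁺: EFG→A adds A → {A, E, F, G}. Minimal: {F, G}⁺ = {F, G}; {E, G}⁺ = {E, G}; {E, F}⁺ = {E, F} — none reach the full schema.
Any other superkey contains one of these as a subset, so there are no further candidate keys.

{A, E, F}, {A, E, G}, {E, F, G}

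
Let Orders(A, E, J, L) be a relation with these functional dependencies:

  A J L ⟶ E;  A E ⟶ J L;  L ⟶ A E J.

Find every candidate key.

{L}⁺: L→AEJ adds A, E, J → {A, E, J, L}.
{A, E}⁺: AE→JL adds J, L → {A, E, J, L}. Minimal: {E}⁺ = {E}; {A}⁺ = {A} — none reach the full schema.

{L}, {A, E}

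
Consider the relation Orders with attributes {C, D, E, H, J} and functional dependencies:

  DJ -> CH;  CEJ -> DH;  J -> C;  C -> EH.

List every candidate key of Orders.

J

Attribute J never appears on the right-hand side of any dependency, so J must belong to every candidate key.
{J}⁺ = {C, D, E, H, J}, which is all of the schema, so {J} is the only candidate key.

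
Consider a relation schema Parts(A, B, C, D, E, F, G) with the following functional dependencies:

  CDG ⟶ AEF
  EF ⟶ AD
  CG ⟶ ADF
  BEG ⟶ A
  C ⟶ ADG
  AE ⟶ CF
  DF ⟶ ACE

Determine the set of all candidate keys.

{B, C}; {A, B, E}; {B, D, F}; {B, E, F}; {B, E, G}

Attribute B never appears on the right-hand side of any dependency, so B must belong to every candidate key.
{B}⁺ = {B}, which is not all of the schema, so we must add further attributes.
{B, C}⁺: C→ADG adds A, D, G; CDG→AEF adds E, F → {A, B, C, D, E, F, G}.
{A, B, E}⁺: AE→CF adds C, F; EF→AD adds D; C→ADG adds G → {A, B, C, D, E, F, G}.
{B, D, F}⁺: DF→ACE adds A, C, E; C→ADG adds G → {A, B, C, D, E, F, G}.
{B, E, F}⁺: EF→AD adds A, D; AE→CF adds C; C→ADG adds G → {A, B, C, D, E, F, G}.
{B, E, G}⁺: BEG→A adds A; AE→CF adds C, F; EF→AD adds D → {A, B, C, D, E, F, G}.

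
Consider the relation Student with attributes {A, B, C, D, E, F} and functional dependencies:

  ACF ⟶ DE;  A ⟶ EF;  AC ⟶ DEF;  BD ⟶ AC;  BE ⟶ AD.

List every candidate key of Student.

Attribute B never appears on the right-hand side of any dependency, so B must belong to every candidate key.
{B}⁺ = {B}, which is not all of the schema, so we must add further attributes.
{A, B}⁺: A→EF adds E, F; BE→AD adds D; BD→AC adds C → {A, B, C, D, E, F}. Minimal: {B}⁺ = {B}; {A}⁺ = {A, E, F} — none reach the full schema.
{B, D}⁺: BD→AC adds A, C; A→EF adds E, F → {A, B, C, D, E, F}. Minimal: {D}⁺ = {D}; {B}⁺ = {B} — none reach the full schema.
{B, E}⁺: BE→AD adds A, D; A→EF adds F; BD→AC adds C → {A, B, C, D, E, F}. Minimal: {E}⁺ = {E}; {B}⁺ = {B} — none reach the full schema.
Any other superkey contains one of these as a subset, so there are no further candidate keys.

{A, B}; {B, D}; {B, E}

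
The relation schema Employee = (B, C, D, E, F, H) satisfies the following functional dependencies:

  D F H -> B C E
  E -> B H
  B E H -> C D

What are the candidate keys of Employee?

Attribute F never appears on the right-hand side of any dependency, so F must belong to every candidate key.
{F}⁺ = {F}, which is not all of the schema, so we must add further attributes.
{E, F}⁺: E→BH adds B, H; BEH→CD adds C, D → {B, C, D, E, F, H}. Minimal: {F}⁺ = {F}; {E}⁺ = {B, C, D, E, H} — none reach the full schema.
{D, F, H}⁺: DFH→BCE adds B, C, E → {B, C, D, E, F, H}. Minimal: {F, H}⁺ = {F, H}; {D, H}⁺ = {D, H}; {D, F}⁺ = {D, F} — none reach the full schema.

EF; DFH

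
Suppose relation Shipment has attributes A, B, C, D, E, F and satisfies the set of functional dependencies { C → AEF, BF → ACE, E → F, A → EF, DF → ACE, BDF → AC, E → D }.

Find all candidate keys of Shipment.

{A, B}, {B, C}, {B, E}, {B, F}

{A, B}⁺: A→EF adds E, F; E→D adds D; BF→ACE adds C → {A, B, C, D, E, F}.
{B, C}⁺: C→AEF adds A, E, F; E→D adds D → {A, B, C, D, E, F}.
{B, E}⁺: E→F adds F; E→D adds D; BF→ACE adds A, C → {A, B, C, D, E, F}.
{B, F}⁺: BF→ACE adds A, C, E; E→D adds D → {A, B, C, D, E, F}.
Any other superkey contains one of these as a subset, so there are no further candidate keys.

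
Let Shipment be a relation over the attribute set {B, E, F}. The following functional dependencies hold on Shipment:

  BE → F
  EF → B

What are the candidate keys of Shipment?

{B, E}⁺: BE→F adds F → {B, E, F}. Minimal: {E}⁺ = {E}; {B}⁺ = {B} — none reach the full schema.
{E, F}⁺: EF→B adds B → {B, E, F}. Minimal: {F}⁺ = {F}; {E}⁺ = {E} — none reach the full schema.

{B, E}; {E, F}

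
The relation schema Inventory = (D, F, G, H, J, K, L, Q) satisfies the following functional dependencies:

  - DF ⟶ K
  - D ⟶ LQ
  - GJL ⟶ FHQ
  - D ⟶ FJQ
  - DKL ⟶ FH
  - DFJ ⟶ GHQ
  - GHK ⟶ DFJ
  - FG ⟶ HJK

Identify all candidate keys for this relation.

{D}⁺: D→LQ adds L, Q; D→FJQ adds F, J; DFJ→GHQ adds G, H; FG→HJK adds K → {D, F, G, H, J, K, L, Q}.
{F, G}⁺: FG→HJK adds H, J, K; GHK→DFJ adds D; D→LQ adds L, Q → {D, F, G, H, J, K, L, Q}. Minimal: {G}⁺ = {G}; {F}⁺ = {F} — none reach the full schema.
{G, H, K}⁺: GHK→DFJ adds D, F, J; D→LQ adds L, Q → {D, F, G, H, J, K, L, Q}. Minimal: {H, K}⁺ = {H, K}; {G, K}⁺ = {G, K}; {G, H}⁺ = {G, H} — none reach the full schema.
{G, J, L}⁺: GJL→FHQ adds F, H, Q; FG→HJK adds K; GHK→DFJ adds D → {D, F, G, H, J, K, L, Q}. Minimal: {J, L}⁺ = {J, L}; {G, L}⁺ = {G, L}; {G, J}⁺ = {G, J} — none reach the full schema.
Any other superkey contains one of these as a subset, so there are no further candidate keys.

{D}, {F, G}, {G, H, K}, {G, J, L}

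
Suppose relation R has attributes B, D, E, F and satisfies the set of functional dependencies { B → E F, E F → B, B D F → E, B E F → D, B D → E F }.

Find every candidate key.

{B}⁺: B→EF adds E, F; BEF→D adds D → {B, D, E, F}.
{E, F}⁺: EF→B adds B; BEF→D adds D → {B, D, E, F}. Minimal: {F}⁺ = {F}; {E}⁺ = {E} — none reach the full schema.

{B}, {E, F}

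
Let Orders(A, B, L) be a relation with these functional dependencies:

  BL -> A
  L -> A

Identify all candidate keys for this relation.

Attributes B, L never appear on any right-hand side, so every candidate key must contain {B, L}.
{B, L}⁺ = {A, B, L}, which is all of the schema, so {B, L} is the only candidate key.

BL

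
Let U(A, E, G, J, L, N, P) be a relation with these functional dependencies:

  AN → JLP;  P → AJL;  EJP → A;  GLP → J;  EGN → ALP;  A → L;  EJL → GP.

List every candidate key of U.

Attributes E, N never appear on any right-hand side, so every candidate key must contain {E, N}.
{E, N}⁺ = {E, N}, which is not all of the schema, so we must add further attributes.
{A, E, N}⁺: AN→JLP adds J, L, P; EJL→GP adds G → {A, E, G, J, L, N, P}. Minimal: {E, N}⁺ = {E, N}; {A, N}⁺ = {A, J, L, N, P}; {A, E}⁺ = {A, E, L} — none reach the full schema.
{E, G, N}⁺: EGN→ALP adds A, L, P; AN→JLP adds J → {A, E, G, J, L, N, P}. Minimal: {G, N}⁺ = {G, N}; {E, N}⁺ = {E, N}; {E, G}⁺ = {E, G} — none reach the full schema.
{E, N, P}⁺: P→AJL adds A, J, L; EJL→GP adds G → {A, E, G, J, L, N, P}. Minimal: {N, P}⁺ = {A, J, L, N, P}; {E, P}⁺ = {A, E, G, J, L, P}; {E, N}⁺ = {E, N} — none reach the full schema.
{E, J, L, N}⁺: EJL→GP adds G, P; P→AJL adds A → {A, E, G, J, L, N, P}. Minimal: {J, L, N}⁺ = {J, L, N}; {E, L, N}⁺ = {E, L, N}; {E, J, N}⁺ = {E, J, N}; … — none reach the full schema.
Any other superkey contains one of these as a subset, so there are no further candidate keys.

{A, E, N}; {E, G, N}; {E, N, P}; {E, J, L, N}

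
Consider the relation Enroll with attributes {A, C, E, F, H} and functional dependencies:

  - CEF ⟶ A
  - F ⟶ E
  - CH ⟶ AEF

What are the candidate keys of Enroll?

{C, H}

Attributes C, H never appear on any right-hand side, so every candidate key must contain {C, H}.
{C, H}⁺ = {A, C, E, F, H}, which is all of the schema, so {C, H} is the only candidate key.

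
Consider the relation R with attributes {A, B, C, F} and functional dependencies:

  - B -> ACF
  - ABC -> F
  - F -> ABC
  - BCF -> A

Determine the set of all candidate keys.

B; F

{B}⁺: B→ACF adds A, C, F → {A, B, C, F}.
{F}⁺: F→ABC adds A, B, C → {A, B, C, F}.
Any other superkey contains one of these as a subset, so there are no further candidate keys.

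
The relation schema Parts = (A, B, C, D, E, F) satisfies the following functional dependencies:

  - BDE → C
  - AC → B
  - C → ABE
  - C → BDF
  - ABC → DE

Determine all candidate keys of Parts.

{C}, {B, D, E}

{C}⁺: C→ABE adds A, B, E; C→BDF adds D, F → {A, B, C, D, E, F}.
{B, D, E}⁺: BDE→C adds C; C→ABE adds A; C→BDF adds F → {A, B, C, D, E, F}. Minimal: {D, E}⁺ = {D, E}; {B, E}⁺ = {B, E}; {B, D}⁺ = {B, D} — none reach the full schema.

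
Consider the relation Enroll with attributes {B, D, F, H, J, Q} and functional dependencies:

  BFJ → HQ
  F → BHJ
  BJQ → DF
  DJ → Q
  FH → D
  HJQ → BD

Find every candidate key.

{F}⁺: F→BHJ adds B, H, J; FH→D adds D; BFJ→HQ adds Q → {B, D, F, H, J, Q}.
{B, D, J}⁺: DJ→Q adds Q; BJQ→DF adds F; BFJ→HQ adds H → {B, D, F, H, J, Q}.
{B, J, Q}⁺: BJQ→DF adds D, F; BFJ→HQ adds H → {B, D, F, H, J, Q}.
{D, H, J}⁺: DJ→Q adds Q; HJQ→BD adds B; BJQ→DF adds F → {B, D, F, H, J, Q}.
{H, J, Q}⁺: HJQ→BD adds B, D; BJQ→DF adds F → {B, D, F, H, J, Q}.

(F); (B, D, J); (B, J, Q); (D, H, J); (H, J, Q)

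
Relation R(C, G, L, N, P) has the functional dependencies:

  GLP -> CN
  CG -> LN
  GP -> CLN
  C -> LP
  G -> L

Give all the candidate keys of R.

{C, G}, {G, P}

Attribute G never appears on the right-hand side of any dependency, so G must belong to every candidate key.
{G}⁺ = {G, L}, which is not all of the schema, so we must add further attributes.
{C, G}⁺: CG→LN adds L, N; C→LP adds P → {C, G, L, N, P}. Minimal: {G}⁺ = {G, L}; {C}⁺ = {C, L, P} — none reach the full schema.
{G, P}⁺: GP→CLN adds C, L, N → {C, G, L, N, P}. Minimal: {P}⁺ = {P}; {G}⁺ = {G, L} — none reach the full schema.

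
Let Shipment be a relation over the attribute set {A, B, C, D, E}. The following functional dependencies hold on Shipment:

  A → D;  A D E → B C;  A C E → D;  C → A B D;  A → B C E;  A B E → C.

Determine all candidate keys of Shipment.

{A}⁺: A→D adds D; A→BCE adds B, C, E → {A, B, C, D, E}.
{C}⁺: C→ABD adds A, B, D; A→BCE adds E → {A, B, C, D, E}.

(A); (C)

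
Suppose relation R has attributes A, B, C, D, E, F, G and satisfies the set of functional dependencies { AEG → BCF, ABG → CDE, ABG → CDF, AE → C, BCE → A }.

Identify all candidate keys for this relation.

{A, B, G}⁺: ABG→CDE adds C, D, E; ABG→CDF adds F → {A, B, C, D, E, F, G}. Minimal: {B, G}⁺ = {B, G}; {A, G}⁺ = {A, G}; {A, B}⁺ = {A, B} — none reach the full schema.
{A, E, G}⁺: AEG→BCF adds B, C, F; ABG→CDE adds D → {A, B, C, D, E, F, G}. Minimal: {E, G}⁺ = {E, G}; {A, G}⁺ = {A, G}; {A, E}⁺ = {A, C, E} — none reach the full schema.
{B, C, E, G}⁺: BCE→A adds A; AEG→BCF adds F; ABG→CDE adds D → {A, B, C, D, E, F, G}. Minimal: {C, E, G}⁺ = {C, E, G}; {B, E, G}⁺ = {B, E, G}; {B, C, G}⁺ = {B, C, G}; … — none reach the full schema.
Any other superkey contains one of these as a subset, so there are no further candidate keys.

ABG, AEG, BCEG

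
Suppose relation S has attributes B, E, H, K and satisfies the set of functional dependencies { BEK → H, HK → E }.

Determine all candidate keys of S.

{B, E, K}, {B, H, K}

{B, E, K}⁺: BEK→H adds H → {B, E, H, K}. Minimal: {E, K}⁺ = {E, K}; {B, K}⁺ = {B, K}; {B, E}⁺ = {B, E} — none reach the full schema.
{B, H, K}⁺: HK→E adds E → {B, E, H, K}. Minimal: {H, K}⁺ = {E, H, K}; {B, K}⁺ = {B, K}; {B, H}⁺ = {B, H} — none reach the full schema.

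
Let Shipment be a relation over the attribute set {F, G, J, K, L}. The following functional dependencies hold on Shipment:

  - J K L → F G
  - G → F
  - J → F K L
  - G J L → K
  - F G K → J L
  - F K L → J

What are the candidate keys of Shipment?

{J}, {G, K}, {F, K, L}

{J}⁺: J→FKL adds F, K, L; JKL→FG adds G → {F, G, J, K, L}.
{G, K}⁺: G→F adds F; FGK→JL adds J, L → {F, G, J, K, L}. Minimal: {K}⁺ = {K}; {G}⁺ = {F, G} — none reach the full schema.
{F, K, L}⁺: FKL→J adds J; JKL→FG adds G → {F, G, J, K, L}. Minimal: {K, L}⁺ = {K, L}; {F, L}⁺ = {F, L}; {F, K}⁺ = {F, K} — none reach the full schema.
Any other superkey contains one of these as a subset, so there are no further candidate keys.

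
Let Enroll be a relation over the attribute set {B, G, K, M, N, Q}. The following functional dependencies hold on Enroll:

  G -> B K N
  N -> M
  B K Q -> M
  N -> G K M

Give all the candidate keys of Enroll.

Attribute Q never appears on the right-hand side of any dependency, so Q must belong to every candidate key.
{Q}⁺ = {Q}, which is not all of the schema, so we must add further attributes.
{G, Q}⁺: G→BKN adds B, K, N; N→M adds M → {B, G, K, M, N, Q}. Minimal: {Q}⁺ = {Q}; {G}⁺ = {B, G, K, M, N} — none reach the full schema.
{N, Q}⁺: N→M adds M; N→GKM adds G, K; G→BKN adds B → {B, G, K, M, N, Q}. Minimal: {Q}⁺ = {Q}; {N}⁺ = {B, G, K, M, N} — none reach the full schema.

{G, Q}, {N, Q}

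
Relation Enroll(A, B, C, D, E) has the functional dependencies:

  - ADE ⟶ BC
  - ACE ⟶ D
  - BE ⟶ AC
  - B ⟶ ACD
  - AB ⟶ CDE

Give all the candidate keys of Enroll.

{B}⁺: B→ACD adds A, C, D; AB→CDE adds E → {A, B, C, D, E}.
{A, C, E}⁺: ACE→D adds D; ADE→BC adds B → {A, B, C, D, E}. Minimal: {C, E}⁺ = {C, E}; {A, E}⁺ = {A, E}; {A, C}⁺ = {A, C} — none reach the full schema.
{A, D, E}⁺: ADE→BC adds B, C → {A, B, C, D, E}. Minimal: {D, E}⁺ = {D, E}; {A, E}⁺ = {A, E}; {A, D}⁺ = {A, D} — none reach the full schema.

(B), (A, C, E), (A, D, E)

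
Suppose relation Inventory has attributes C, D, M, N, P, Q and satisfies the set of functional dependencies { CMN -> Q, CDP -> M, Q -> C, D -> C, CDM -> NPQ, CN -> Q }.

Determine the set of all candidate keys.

DM, DP

Attribute D never appears on the right-hand side of any dependency, so D must belong to every candidate key.
{D}⁺ = {C, D}, which is not all of the schema, so we must add further attributes.
{D, M}⁺: D→C adds C; CDM→NPQ adds N, P, Q → {C, D, M, N, P, Q}. Minimal: {M}⁺ = {M}; {D}⁺ = {C, D} — none reach the full schema.
{D, P}⁺: D→C adds C; CDP→M adds M; CDM→NPQ adds N, Q → {C, D, M, N, P, Q}. Minimal: {P}⁺ = {P}; {D}⁺ = {C, D} — none reach the full schema.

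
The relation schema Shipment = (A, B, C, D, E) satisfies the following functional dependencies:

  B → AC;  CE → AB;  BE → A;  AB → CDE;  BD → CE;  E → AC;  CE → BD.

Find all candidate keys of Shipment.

{B}⁺: B→AC adds A, C; AB→CDE adds D, E → {A, B, C, D, E}.
{E}⁺: E→AC adds A, C; CE→BD adds B, D → {A, B, C, D, E}.
Any other superkey contains one of these as a subset, so there are no further candidate keys.

{B}, {E}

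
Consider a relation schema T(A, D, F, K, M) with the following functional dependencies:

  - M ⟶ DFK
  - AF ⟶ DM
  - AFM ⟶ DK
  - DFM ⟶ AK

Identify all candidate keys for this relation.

(M), (A, F)

{M}⁺: M→DFK adds D, F, K; DFM→AK adds A → {A, D, F, K, M}.
{A, F}⁺: AF→DM adds D, M; AFM→DK adds K → {A, D, F, K, M}.
Any other superkey contains one of these as a subset, so there are no further candidate keys.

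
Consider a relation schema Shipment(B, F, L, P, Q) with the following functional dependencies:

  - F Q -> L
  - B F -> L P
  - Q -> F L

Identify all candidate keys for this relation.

(B, Q)

Attributes B, Q never appear on any right-hand side, so every candidate key must contain {B, Q}.
{B, Q}⁺ = {B, F, L, P, Q}, which is all of the schema, so {B, Q} is the only candidate key.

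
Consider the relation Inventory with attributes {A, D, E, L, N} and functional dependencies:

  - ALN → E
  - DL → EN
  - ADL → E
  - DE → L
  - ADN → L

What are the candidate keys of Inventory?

{A, D, E}, {A, D, L}, {A, D, N}

Attributes A, D never appear on any right-hand side, so every candidate key must contain {A, D}.
{A, D}⁺ = {A, D}, which is not all of the schema, so we must add further attributes.
{A, D, E}⁺: DE→L adds L; DL→EN adds N → {A, D, E, L, N}. Minimal: {D, E}⁺ = {D, E, L, N}; {A, E}⁺ = {A, E}; {A, D}⁺ = {A, D} — none reach the full schema.
{A, D, L}⁺: DL→EN adds E, N → {A, D, E, L, N}. Minimal: {D, L}⁺ = {D, E, L, N}; {A, L}⁺ = {A, L}; {A, D}⁺ = {A, D} — none reach the full schema.
{A, D, N}⁺: ADN→L adds L; ALN→E adds E → {A, D, E, L, N}. Minimal: {D, N}⁺ = {D, N}; {A, N}⁺ = {A, N}; {A, D}⁺ = {A, D} — none reach the full schema.
Any other superkey contains one of these as a subset, so there are no further candidate keys.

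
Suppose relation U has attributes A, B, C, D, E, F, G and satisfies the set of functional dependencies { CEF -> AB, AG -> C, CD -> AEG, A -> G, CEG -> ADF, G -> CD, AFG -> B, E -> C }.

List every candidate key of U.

{A}⁺: A→G adds G; G→CD adds C, D; CD→AEG adds E; CEG→ADF adds F; AFG→B adds B → {A, B, C, D, E, F, G}.
{G}⁺: G→CD adds C, D; CD→AEG adds A, E; CEG→ADF adds F; AFG→B adds B → {A, B, C, D, E, F, G}.
{C, D}⁺: CD→AEG adds A, E, G; CEG→ADF adds F; AFG→B adds B → {A, B, C, D, E, F, G}. Minimal: {D}⁺ = {D}; {C}⁺ = {C} — none reach the full schema.
{D, E}⁺: E→C adds C; CD→AEG adds A, G; CEG→ADF adds F; AFG→B adds B → {A, B, C, D, E, F, G}. Minimal: {E}⁺ = {C, E}; {D}⁺ = {D} — none reach the full schema.
{E, F}⁺: E→C adds C; CEF→AB adds A, B; A→G adds G; CEG→ADF adds D → {A, B, C, D, E, F, G}. Minimal: {F}⁺ = {F}; {E}⁺ = {C, E} — none reach the full schema.
Any other superkey contains one of these as a subset, so there are no further candidate keys.

{A}, {G}, {C, D}, {D, E}, {E, F}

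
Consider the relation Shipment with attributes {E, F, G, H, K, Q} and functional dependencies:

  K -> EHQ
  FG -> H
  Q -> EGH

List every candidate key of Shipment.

Attributes F, K never appear on any right-hand side, so every candidate key must contain {F, K}.
{F, K}⁺ = {E, F, G, H, K, Q}, which is all of the schema, so {F, K} is the only candidate key.

{F, K}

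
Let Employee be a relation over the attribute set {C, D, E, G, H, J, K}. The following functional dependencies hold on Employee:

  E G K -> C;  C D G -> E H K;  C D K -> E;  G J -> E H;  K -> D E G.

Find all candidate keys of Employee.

Attribute J never appears on the right-hand side of any dependency, so J must belong to every candidate key.
{J}⁺ = {J}, which is not all of the schema, so we must add further attributes.
{J, K}⁺: K→DEG adds D, E, G; EGK→C adds C; CDG→EHK adds H → {C, D, E, G, H, J, K}. Minimal: {K}⁺ = {C, D, E, G, H, K}; {J}⁺ = {J} — none reach the full schema.
{C, D, G, J}⁺: CDG→EHK adds E, H, K → {C, D, E, G, H, J, K}. Minimal: {D, G, J}⁺ = {D, E, G, H, J}; {C, G, J}⁺ = {C, E, G, H, J}; {C, D, J}⁺ = {C, D, J}; … — none reach the full schema.
Any other superkey contains one of these as a subset, so there are no further candidate keys.

(J, K), (C, D, G, J)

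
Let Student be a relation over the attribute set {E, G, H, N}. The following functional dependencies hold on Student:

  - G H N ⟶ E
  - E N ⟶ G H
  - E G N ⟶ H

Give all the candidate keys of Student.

EN, GHN

Attribute N never appears on the right-hand side of any dependency, so N must belong to every candidate key.
{N}⁺ = {N}, which is not all of the schema, so we must add further attributes.
{E, N}⁺: EN→GH adds G, H → {E, G, H, N}. Minimal: {N}⁺ = {N}; {E}⁺ = {E} — none reach the full schema.
{G, H, N}⁺: GHN→E adds E → {E, G, H, N}. Minimal: {H, N}⁺ = {H, N}; {G, N}⁺ = {G, N}; {G, H}⁺ = {G, H} — none reach the full schema.
Any other superkey contains one of these as a subset, so there are no further candidate keys.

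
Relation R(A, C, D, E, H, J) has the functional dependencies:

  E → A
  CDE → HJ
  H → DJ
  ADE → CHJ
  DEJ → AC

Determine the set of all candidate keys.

Attribute E never appears on the right-hand side of any dependency, so E must belong to every candidate key.
{E}⁺ = {A, E}, which is not all of the schema, so we must add further attributes.
{D, E}⁺: E→A adds A; ADE→CHJ adds C, H, J → {A, C, D, E, H, J}. Minimal: {E}⁺ = {A, E}; {D}⁺ = {D} — none reach the full schema.
{E, H}⁺: E→A adds A; H→DJ adds D, J; ADE→CHJ adds C → {A, C, D, E, H, J}. Minimal: {H}⁺ = {D, H, J}; {E}⁺ = {A, E} — none reach the full schema.

{D, E}, {E, H}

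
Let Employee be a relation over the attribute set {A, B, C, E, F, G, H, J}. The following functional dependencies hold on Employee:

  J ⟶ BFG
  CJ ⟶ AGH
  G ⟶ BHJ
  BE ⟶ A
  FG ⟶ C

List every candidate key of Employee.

Attribute E never appears on the right-hand side of any dependency, so E must belong to every candidate key.
{E}⁺ = {E}, which is not all of the schema, so we must add further attributes.
{E, G}⁺: G→BHJ adds B, H, J; BE→A adds A; J→BFG adds F; FG→C adds C → {A, B, C, E, F, G, H, J}.
{E, J}⁺: J→BFG adds B, F, G; G→BHJ adds H; BE→A adds A; FG→C adds C → {A, B, C, E, F, G, H, J}.
Any other superkey contains one of these as a subset, so there are no further candidate keys.

{E, G}, {E, J}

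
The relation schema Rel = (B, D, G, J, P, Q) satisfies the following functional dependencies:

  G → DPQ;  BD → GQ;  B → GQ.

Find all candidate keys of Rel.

Attributes B, J never appear on any right-hand side, so every candidate key must contain {B, J}.
{B, J}⁺ = {B, D, G, J, P, Q}, which is all of the schema, so {B, J} is the only candidate key.

BJ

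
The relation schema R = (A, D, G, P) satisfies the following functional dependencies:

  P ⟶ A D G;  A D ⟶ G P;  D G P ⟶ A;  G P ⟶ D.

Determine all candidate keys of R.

{P}, {A, D}

{P}⁺: P→ADG adds A, D, G → {A, D, G, P}.
{A, D}⁺: AD→GP adds G, P → {A, D, G, P}. Minimal: {D}⁺ = {D}; {A}⁺ = {A} — none reach the full schema.
Any other superkey contains one of these as a subset, so there are no further candidate keys.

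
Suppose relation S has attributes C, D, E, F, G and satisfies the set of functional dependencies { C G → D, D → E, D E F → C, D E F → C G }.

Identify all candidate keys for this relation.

Attribute F never appears on the right-hand side of any dependency, so F must belong to every candidate key.
{F}⁺ = {F}, which is not all of the schema, so we must add further attributes.
{D, F}⁺: D→E adds E; DEF→C adds C; DEF→CG adds G → {C, D, E, F, G}.
{C, F, G}⁺: CG→D adds D; D→E adds E → {C, D, E, F, G}.
Any other superkey contains one of these as a subset, so there are no further candidate keys.

DF; CFG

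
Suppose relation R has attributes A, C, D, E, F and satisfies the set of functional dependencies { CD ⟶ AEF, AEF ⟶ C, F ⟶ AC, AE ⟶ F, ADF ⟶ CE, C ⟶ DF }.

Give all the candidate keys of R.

{C}, {F}, {A, E}

{C}⁺: C→DF adds D, F; CD→AEF adds A, E → {A, C, D, E, F}.
{F}⁺: F→AC adds A, C; C→DF adds D; CD→AEF adds E → {A, C, D, E, F}.
{A, E}⁺: AE→F adds F; AEF→C adds C; C→DF adds D → {A, C, D, E, F}.
Any other superkey contains one of these as a subset, so there are no further candidate keys.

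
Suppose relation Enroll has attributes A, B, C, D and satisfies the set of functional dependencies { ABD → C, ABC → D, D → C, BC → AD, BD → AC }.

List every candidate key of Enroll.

{B, C}⁺: BC→AD adds A, D → {A, B, C, D}. Minimal: {C}⁺ = {C}; {B}⁺ = {B} — none reach the full schema.
{B, D}⁺: D→C adds C; BC→AD adds A → {A, B, C, D}. Minimal: {D}⁺ = {C, D}; {B}⁺ = {B} — none reach the full schema.
Any other superkey contains one of these as a subset, so there are no further candidate keys.

BC, BD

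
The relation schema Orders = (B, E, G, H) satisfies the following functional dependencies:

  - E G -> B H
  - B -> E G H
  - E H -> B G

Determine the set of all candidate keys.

{B}⁺: B→EGH adds E, G, H → {B, E, G, H}.
{E, G}⁺: EG→BH adds B, H → {B, E, G, H}. Minimal: {G}⁺ = {G}; {E}⁺ = {E} — none reach the full schema.
{E, H}⁺: EH→BG adds B, G → {B, E, G, H}. Minimal: {H}⁺ = {H}; {E}⁺ = {E} — none reach the full schema.
Any other superkey contains one of these as a subset, so there are no further candidate keys.

{B}, {E, G}, {E, H}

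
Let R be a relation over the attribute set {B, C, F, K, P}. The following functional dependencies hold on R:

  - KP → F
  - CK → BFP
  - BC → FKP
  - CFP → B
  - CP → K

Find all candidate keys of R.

Attribute C never appears on the right-hand side of any dependency, so C must belong to every candidate key.
{C}⁺ = {C}, which is not all of the schema, so we must add further attributes.
{B, C}⁺: BC→FKP adds F, K, P → {B, C, F, K, P}.
{C, K}⁺: CK→BFP adds B, F, P → {B, C, F, K, P}.
{C, P}⁺: CP→K adds K; KP→F adds F; CK→BFP adds B → {B, C, F, K, P}.

{B, C}, {C, K}, {C, P}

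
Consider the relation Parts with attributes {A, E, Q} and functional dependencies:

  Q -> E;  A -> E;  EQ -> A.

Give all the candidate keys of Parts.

{Q}

{Q}⁺: Q→E adds E; EQ→A adds A → {A, E, Q}.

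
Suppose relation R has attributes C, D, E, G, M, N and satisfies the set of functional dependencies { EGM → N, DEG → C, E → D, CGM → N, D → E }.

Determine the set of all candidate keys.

{D, G, M}; {E, G, M}

{D, G, M}⁺: D→E adds E; EGM→N adds N; DEG→C adds C → {C, D, E, G, M, N}. Minimal: {G, M}⁺ = {G, M}; {D, M}⁺ = {D, E, M}; {D, G}⁺ = {C, D, E, G} — none reach the full schema.
{E, G, M}⁺: EGM→N adds N; E→D adds D; DEG→C adds C → {C, D, E, G, M, N}. Minimal: {G, M}⁺ = {G, M}; {E, M}⁺ = {D, E, M}; {E, G}⁺ = {C, D, E, G} — none reach the full schema.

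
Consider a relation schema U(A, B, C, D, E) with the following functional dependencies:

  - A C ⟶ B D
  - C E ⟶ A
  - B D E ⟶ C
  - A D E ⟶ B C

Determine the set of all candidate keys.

Attribute E never appears on the right-hand side of any dependency, so E must belong to every candidate key.
{E}⁺ = {E}, which is not all of the schema, so we must add further attributes.
{C, E}⁺: CE→A adds A; AC→BD adds B, D → {A, B, C, D, E}. Minimal: {E}⁺ = {E}; {C}⁺ = {C} — none reach the full schema.
{A, D, E}⁺: ADE→BC adds B, C → {A, B, C, D, E}. Minimal: {D, E}⁺ = {D, E}; {A, E}⁺ = {A, E}; {A, D}⁺ = {A, D} — none reach the full schema.
{B, D, E}⁺: BDE→C adds C; CE→A adds A → {A, B, C, D, E}. Minimal: {D, E}⁺ = {D, E}; {B, E}⁺ = {B, E}; {B, D}⁺ = {B, D} — none reach the full schema.
Any other superkey contains one of these as a subset, so there are no further candidate keys.

{C, E}, {A, D, E}, {B, D, E}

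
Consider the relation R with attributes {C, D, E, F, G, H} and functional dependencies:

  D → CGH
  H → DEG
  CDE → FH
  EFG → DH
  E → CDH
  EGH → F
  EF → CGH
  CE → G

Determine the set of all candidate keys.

{D}, {E}, {H}

{D}⁺: D→CGH adds C, G, H; H→DEG adds E; CDE→FH adds F → {C, D, E, F, G, H}.
{E}⁺: E→CDH adds C, D, H; CE→G adds G; CDE→FH adds F → {C, D, E, F, G, H}.
{H}⁺: H→DEG adds D, E, G; E→CDH adds C; EGH→F adds F → {C, D, E, F, G, H}.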